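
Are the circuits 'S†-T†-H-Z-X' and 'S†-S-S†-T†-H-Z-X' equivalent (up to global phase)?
Yes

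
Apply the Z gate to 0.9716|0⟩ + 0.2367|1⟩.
0.9716|0⟩ - 0.2367|1⟩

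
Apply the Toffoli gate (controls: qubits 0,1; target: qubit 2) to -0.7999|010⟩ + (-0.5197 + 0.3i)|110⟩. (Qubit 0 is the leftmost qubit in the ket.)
-0.7999|010⟩ + (-0.5197 + 0.3i)|111⟩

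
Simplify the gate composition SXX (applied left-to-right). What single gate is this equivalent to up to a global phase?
S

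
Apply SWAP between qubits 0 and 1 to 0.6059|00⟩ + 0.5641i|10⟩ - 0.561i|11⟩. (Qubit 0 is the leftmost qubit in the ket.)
0.6059|00⟩ + 0.5641i|01⟩ - 0.561i|11⟩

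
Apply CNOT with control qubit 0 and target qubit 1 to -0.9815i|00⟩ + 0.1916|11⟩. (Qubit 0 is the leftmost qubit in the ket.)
-0.9815i|00⟩ + 0.1916|10⟩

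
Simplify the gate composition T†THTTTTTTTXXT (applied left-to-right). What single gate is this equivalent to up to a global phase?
H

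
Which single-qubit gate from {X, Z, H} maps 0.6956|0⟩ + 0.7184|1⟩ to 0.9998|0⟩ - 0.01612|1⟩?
H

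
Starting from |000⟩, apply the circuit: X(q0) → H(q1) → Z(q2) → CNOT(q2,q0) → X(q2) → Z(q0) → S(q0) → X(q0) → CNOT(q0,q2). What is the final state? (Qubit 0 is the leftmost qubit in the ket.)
-(1/√2)i|001⟩ - (1/√2)i|011⟩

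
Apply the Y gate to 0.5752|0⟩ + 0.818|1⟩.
-0.818i|0⟩ + 0.5752i|1⟩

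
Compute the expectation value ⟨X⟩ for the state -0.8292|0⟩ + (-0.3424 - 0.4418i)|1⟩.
0.5678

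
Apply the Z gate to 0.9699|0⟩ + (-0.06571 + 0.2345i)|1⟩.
0.9699|0⟩ + (0.06571 - 0.2345i)|1⟩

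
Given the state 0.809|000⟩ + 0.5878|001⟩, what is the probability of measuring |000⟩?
0.6545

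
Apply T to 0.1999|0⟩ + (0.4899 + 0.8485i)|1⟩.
0.1999|0⟩ + (-0.2536 + 0.9464i)|1⟩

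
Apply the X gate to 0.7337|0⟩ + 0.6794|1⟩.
0.6794|0⟩ + 0.7337|1⟩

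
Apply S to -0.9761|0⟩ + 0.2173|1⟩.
-0.9761|0⟩ + 0.2173i|1⟩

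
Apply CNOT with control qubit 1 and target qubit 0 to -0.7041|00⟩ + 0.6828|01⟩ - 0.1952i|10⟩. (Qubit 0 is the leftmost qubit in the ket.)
-0.7041|00⟩ - 0.1952i|10⟩ + 0.6828|11⟩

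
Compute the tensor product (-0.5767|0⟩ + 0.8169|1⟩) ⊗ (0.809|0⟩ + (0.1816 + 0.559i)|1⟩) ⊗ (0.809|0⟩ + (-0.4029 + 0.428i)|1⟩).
-0.3774|000⟩ + (0.188 - 0.1997i)|001⟩ + (-0.08473 - 0.2608i)|010⟩ + (0.1802 + 0.08506i)|011⟩ + 0.5346|100⟩ + (-0.2663 + 0.2829i)|101⟩ + (0.12 + 0.3694i)|110⟩ + (-0.2552 - 0.1205i)|111⟩

amp(|b₁b₂…⟩) = product of the factor amplitudes for bits b₁, b₂, …; only kets whose every factor amplitude is nonzero survive.
|000⟩: (-0.5767)(0.809)(0.809) = -0.3774
|001⟩: (-0.5767)(0.809)(-0.4029 + 0.428i) = (0.188 - 0.1997i)
|010⟩: (-0.5767)(0.1816 + 0.559i)(0.809) = (-0.08473 - 0.2608i)
|011⟩: (-0.5767)(0.1816 + 0.559i)(-0.4029 + 0.428i) = (0.1802 + 0.08506i)
|100⟩: (0.8169)(0.809)(0.809) = 0.5346
|101⟩: (0.8169)(0.809)(-0.4029 + 0.428i) = (-0.2663 + 0.2829i)
|110⟩: (0.8169)(0.1816 + 0.559i)(0.809) = (0.12 + 0.3694i)
|111⟩: (0.8169)(0.1816 + 0.559i)(-0.4029 + 0.428i) = (-0.2552 - 0.1205i)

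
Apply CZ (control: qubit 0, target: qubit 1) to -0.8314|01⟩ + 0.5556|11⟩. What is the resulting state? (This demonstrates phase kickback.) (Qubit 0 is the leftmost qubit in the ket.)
-0.8314|01⟩ - 0.5556|11⟩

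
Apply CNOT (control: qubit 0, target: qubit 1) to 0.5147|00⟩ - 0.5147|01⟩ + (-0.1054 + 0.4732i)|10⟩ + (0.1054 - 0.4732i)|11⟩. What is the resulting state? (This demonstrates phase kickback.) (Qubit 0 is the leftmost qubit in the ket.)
0.5147|00⟩ - 0.5147|01⟩ + (0.1054 - 0.4732i)|10⟩ + (-0.1054 + 0.4732i)|11⟩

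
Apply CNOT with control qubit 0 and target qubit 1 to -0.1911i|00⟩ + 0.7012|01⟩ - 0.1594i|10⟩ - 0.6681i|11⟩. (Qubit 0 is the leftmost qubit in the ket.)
-0.1911i|00⟩ + 0.7012|01⟩ - 0.6681i|10⟩ - 0.1594i|11⟩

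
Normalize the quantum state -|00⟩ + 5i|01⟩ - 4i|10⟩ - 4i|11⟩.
-0.1313|00⟩ + 0.6565i|01⟩ - 0.5252i|10⟩ - 0.5252i|11⟩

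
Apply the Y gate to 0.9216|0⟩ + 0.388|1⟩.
-0.388i|0⟩ + 0.9216i|1⟩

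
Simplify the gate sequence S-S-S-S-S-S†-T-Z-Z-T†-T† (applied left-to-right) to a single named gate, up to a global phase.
T†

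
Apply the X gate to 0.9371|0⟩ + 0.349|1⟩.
0.349|0⟩ + 0.9371|1⟩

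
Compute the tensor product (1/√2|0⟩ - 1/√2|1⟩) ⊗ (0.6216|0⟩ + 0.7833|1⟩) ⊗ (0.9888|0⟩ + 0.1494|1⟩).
0.4346|000⟩ + 0.06567|001⟩ + 0.5477|010⟩ + 0.08275|011⟩ - 0.4346|100⟩ - 0.06567|101⟩ - 0.5477|110⟩ - 0.08275|111⟩

amp(|b₁b₂…⟩) = product of the factor amplitudes for bits b₁, b₂, …; only kets whose every factor amplitude is nonzero survive.
|000⟩: (1/√2)(0.6216)(0.9888) = 0.4346
|001⟩: (1/√2)(0.6216)(0.1494) = 0.06567
|010⟩: (1/√2)(0.7833)(0.9888) = 0.5477
|011⟩: (1/√2)(0.7833)(0.1494) = 0.08275
|100⟩: (-1/√2)(0.6216)(0.9888) = -0.4346
|101⟩: (-1/√2)(0.6216)(0.1494) = -0.06567
|110⟩: (-1/√2)(0.7833)(0.9888) = -0.5477
|111⟩: (-1/√2)(0.7833)(0.1494) = -0.08275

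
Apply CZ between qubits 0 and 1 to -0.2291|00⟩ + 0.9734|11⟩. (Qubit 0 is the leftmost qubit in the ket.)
-0.2291|00⟩ - 0.9734|11⟩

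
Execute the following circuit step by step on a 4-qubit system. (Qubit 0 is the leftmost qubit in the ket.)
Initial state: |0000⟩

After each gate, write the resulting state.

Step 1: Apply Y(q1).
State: i|0100⟩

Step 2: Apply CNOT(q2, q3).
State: i|0100⟩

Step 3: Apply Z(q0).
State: i|0100⟩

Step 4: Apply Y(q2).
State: -|0110⟩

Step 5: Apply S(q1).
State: -i|0110⟩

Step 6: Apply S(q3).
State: -i|0110⟩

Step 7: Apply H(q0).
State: -(1/√2)i|0110⟩ - (1/√2)i|1110⟩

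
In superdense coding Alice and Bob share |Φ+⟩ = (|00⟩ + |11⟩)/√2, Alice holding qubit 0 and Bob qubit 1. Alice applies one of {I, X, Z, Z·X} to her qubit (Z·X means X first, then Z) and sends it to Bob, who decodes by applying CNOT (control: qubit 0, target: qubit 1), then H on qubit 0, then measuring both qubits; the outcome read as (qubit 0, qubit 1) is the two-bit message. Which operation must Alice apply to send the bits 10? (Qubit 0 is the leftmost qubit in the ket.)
Z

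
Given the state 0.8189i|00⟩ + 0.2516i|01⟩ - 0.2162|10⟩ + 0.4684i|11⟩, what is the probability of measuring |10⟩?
0.04674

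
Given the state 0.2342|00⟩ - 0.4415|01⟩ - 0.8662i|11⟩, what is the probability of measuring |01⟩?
0.1949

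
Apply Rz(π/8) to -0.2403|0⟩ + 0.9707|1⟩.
(-0.2357 + 0.04688i)|0⟩ + (0.952 + 0.1894i)|1⟩

Rz(π/8) = [[e^(−iθ/2), 0], [0, e^(iθ/2)]] with e^(±iθ/2) = cos(θ/2) ± i·sin(θ/2); θ = π/8, cos(θ/2) ≈ 0.980785, sin(θ/2) ≈ 0.19509.
With a = amp(|0⟩) = -0.2403 and b = amp(|1⟩) = 0.9707:
new amp(|0⟩) = (0.980785 - 0.19509i)·a = (-0.2357 + 0.04688i)
new amp(|1⟩) = (0.980785 + 0.19509i)·b = (0.952 + 0.1894i)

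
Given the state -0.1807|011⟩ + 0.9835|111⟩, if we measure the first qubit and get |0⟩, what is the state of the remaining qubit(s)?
-|11⟩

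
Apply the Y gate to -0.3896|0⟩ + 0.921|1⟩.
-0.921i|0⟩ - 0.3896i|1⟩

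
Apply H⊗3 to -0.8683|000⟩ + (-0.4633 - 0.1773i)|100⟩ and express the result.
(-0.4708 - 0.06269i)|000⟩ + (-0.4708 - 0.06269i)|001⟩ + (-0.4708 - 0.06269i)|010⟩ + (-0.4708 - 0.06269i)|011⟩ + (-0.1432 + 0.06269i)|100⟩ + (-0.1432 + 0.06269i)|101⟩ + (-0.1432 + 0.06269i)|110⟩ + (-0.1432 + 0.06269i)|111⟩

H⊗3 gives amp(|y⟩) = (1/2√2) Σ_x (−1)^(x·y) amp(|x⟩), where x·y is the number of positions in which both x and y have a 1.
|000⟩: (-0.8683 + (-0.4633 - 0.1773i))/(2√2) = (-0.4708 - 0.06269i)
|001⟩: (-0.8683 + (-0.4633 - 0.1773i))/(2√2) = (-0.4708 - 0.06269i)
|010⟩: (-0.8683 + (-0.4633 - 0.1773i))/(2√2) = (-0.4708 - 0.06269i)
|011⟩: (-0.8683 + (-0.4633 - 0.1773i))/(2√2) = (-0.4708 - 0.06269i)
|100⟩: (-0.8683 - (-0.4633 - 0.1773i))/(2√2) = (-0.1432 + 0.06269i)
|101⟩: (-0.8683 - (-0.4633 - 0.1773i))/(2√2) = (-0.1432 + 0.06269i)
|110⟩: (-0.8683 - (-0.4633 - 0.1773i))/(2√2) = (-0.1432 + 0.06269i)
|111⟩: (-0.8683 - (-0.4633 - 0.1773i))/(2√2) = (-0.1432 + 0.06269i)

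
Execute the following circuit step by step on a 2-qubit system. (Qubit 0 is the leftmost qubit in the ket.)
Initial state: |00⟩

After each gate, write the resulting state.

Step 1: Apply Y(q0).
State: i|10⟩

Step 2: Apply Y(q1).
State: -|11⟩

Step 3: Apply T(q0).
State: (-1/√2 - (1/√2)i)|11⟩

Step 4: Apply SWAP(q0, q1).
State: (-1/√2 - (1/√2)i)|11⟩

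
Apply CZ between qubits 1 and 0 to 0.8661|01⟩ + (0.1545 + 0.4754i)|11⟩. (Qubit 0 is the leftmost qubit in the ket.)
0.8661|01⟩ + (-0.1545 - 0.4754i)|11⟩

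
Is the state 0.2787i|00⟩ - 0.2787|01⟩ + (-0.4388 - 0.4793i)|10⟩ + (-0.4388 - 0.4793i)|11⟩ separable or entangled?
Entangled

Writing the state as a|00⟩ + b|01⟩ + c|10⟩ + d|11⟩, it is a product state iff ad − bc = 0.
Here (a, b, c, d) = (0.2787i, -0.2787, (-0.4388 - 0.4793i), (-0.4388 - 0.4793i)): ad − bc = (0.2787i)(-0.4388 - 0.4793i) − (-0.2787)(-0.4388 - 0.4793i) = (0.01129 - 0.2559i) ≠ 0, so the state is entangled.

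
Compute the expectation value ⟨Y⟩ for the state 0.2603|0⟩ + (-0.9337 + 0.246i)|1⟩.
0.1281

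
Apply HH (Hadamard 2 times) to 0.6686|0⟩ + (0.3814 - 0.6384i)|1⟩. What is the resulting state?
0.6686|0⟩ + (0.3814 - 0.6384i)|1⟩

H² = I, so an even number of Hadamards cancels: H^2 = I and the state is unchanged.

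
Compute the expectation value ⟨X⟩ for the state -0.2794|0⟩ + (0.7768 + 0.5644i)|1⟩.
-0.4341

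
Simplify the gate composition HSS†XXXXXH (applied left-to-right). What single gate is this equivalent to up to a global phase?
Z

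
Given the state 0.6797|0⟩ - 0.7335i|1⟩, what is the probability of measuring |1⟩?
0.538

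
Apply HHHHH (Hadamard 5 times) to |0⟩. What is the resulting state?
1/√2|0⟩ + 1/√2|1⟩

H² = I, so H^5 = H: a single Hadamard. With (a, b) = (1, 0), H gives ((a + b)/√2, (a − b)/√2) = (1/√2, 1/√2).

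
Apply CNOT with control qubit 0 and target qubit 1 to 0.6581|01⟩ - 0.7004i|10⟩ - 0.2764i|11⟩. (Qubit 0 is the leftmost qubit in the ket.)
0.6581|01⟩ - 0.2764i|10⟩ - 0.7004i|11⟩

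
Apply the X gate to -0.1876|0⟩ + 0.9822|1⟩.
0.9822|0⟩ - 0.1876|1⟩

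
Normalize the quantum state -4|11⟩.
-|11⟩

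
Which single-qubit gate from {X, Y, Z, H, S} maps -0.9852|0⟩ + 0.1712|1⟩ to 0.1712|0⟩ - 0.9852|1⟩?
X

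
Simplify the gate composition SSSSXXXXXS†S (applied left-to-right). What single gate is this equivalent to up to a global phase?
X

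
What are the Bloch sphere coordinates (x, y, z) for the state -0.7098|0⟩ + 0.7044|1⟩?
(-1, 0, 0.007637)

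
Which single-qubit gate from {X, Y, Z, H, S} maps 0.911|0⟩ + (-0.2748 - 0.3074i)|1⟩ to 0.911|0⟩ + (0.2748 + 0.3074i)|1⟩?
Z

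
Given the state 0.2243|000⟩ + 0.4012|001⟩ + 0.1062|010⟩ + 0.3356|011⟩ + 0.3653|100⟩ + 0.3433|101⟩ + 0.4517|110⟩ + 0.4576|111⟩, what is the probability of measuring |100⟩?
0.1334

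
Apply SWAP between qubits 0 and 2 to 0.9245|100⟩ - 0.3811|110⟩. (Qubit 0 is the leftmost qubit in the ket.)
0.9245|001⟩ - 0.3811|011⟩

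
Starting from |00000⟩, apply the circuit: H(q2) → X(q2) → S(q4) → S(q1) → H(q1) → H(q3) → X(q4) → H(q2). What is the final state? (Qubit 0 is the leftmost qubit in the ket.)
1/2|00001⟩ + 1/2|00011⟩ + 1/2|01001⟩ + 1/2|01011⟩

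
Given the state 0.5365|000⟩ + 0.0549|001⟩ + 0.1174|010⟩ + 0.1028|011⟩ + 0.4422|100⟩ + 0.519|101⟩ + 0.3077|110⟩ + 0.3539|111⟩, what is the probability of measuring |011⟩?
0.01057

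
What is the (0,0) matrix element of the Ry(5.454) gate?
-0.9153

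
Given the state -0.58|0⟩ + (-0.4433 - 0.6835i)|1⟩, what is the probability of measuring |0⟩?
0.3364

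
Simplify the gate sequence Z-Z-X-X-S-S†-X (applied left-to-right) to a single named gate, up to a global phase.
X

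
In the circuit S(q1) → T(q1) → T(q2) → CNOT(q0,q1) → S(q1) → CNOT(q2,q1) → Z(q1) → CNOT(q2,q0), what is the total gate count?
8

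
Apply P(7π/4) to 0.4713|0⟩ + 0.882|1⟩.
0.4713|0⟩ + (0.6237 - 0.6237i)|1⟩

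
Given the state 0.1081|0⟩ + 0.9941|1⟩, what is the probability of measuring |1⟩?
0.9882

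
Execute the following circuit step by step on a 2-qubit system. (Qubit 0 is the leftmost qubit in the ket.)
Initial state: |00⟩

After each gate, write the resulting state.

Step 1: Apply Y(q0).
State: i|10⟩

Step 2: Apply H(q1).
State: (1/√2)i|10⟩ + (1/√2)i|11⟩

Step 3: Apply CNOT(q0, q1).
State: (1/√2)i|10⟩ + (1/√2)i|11⟩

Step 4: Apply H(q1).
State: i|10⟩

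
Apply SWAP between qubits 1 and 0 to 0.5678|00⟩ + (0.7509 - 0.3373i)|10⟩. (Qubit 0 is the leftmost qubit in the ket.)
0.5678|00⟩ + (0.7509 - 0.3373i)|01⟩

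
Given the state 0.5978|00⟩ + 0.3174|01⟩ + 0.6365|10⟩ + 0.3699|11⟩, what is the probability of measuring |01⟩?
0.1007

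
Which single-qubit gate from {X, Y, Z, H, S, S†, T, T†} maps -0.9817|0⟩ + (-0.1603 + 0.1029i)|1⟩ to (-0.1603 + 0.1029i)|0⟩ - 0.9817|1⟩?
X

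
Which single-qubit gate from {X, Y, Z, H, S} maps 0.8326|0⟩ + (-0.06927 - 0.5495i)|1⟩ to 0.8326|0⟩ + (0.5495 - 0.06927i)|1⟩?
S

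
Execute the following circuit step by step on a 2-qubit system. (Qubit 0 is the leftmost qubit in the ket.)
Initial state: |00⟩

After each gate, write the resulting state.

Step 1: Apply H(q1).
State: 1/√2|00⟩ + 1/√2|01⟩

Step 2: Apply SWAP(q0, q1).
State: 1/√2|00⟩ + 1/√2|10⟩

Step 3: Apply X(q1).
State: 1/√2|01⟩ + 1/√2|11⟩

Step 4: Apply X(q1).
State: 1/√2|00⟩ + 1/√2|10⟩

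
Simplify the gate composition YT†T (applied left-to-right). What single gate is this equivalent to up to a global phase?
Y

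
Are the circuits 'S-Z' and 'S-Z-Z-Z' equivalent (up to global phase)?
Yes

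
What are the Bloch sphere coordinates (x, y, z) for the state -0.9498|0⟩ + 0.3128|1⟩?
(-0.5942, 0, 0.8043)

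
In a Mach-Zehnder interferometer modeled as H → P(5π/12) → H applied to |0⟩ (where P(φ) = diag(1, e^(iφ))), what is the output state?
(0.6294 + 0.483i)|0⟩ + (0.3706 - 0.483i)|1⟩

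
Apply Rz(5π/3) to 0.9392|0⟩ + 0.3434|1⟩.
(-0.8134 - 0.4696i)|0⟩ + (-0.2974 + 0.1717i)|1⟩

Rz(5π/3) = [[e^(−iθ/2), 0], [0, e^(iθ/2)]] with e^(±iθ/2) = cos(θ/2) ± i·sin(θ/2); θ = 5π/3, cos(θ/2) ≈ -0.866025, sin(θ/2) ≈ 0.5.
With a = amp(|0⟩) = 0.9392 and b = amp(|1⟩) = 0.3434:
new amp(|0⟩) = (-0.866025 - 0.5i)·a = (-0.8134 - 0.4696i)
new amp(|1⟩) = (-0.866025 + 0.5i)·b = (-0.2974 + 0.1717i)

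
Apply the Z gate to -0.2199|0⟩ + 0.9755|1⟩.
-0.2199|0⟩ - 0.9755|1⟩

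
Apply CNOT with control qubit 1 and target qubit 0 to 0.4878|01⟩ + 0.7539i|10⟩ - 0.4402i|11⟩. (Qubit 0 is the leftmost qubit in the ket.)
-0.4402i|01⟩ + 0.7539i|10⟩ + 0.4878|11⟩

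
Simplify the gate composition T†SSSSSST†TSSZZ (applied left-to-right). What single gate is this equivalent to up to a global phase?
T†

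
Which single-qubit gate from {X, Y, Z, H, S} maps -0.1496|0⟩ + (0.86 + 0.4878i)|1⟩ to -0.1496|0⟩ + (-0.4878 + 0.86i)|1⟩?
S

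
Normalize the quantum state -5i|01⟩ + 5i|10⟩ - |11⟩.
-0.7001i|01⟩ + 0.7001i|10⟩ - 0.14|11⟩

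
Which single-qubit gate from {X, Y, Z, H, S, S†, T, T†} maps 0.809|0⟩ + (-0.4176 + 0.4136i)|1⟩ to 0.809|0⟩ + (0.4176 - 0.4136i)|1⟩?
Z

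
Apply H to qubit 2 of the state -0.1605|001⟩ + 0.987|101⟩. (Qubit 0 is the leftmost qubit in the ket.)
-0.1135|000⟩ + 0.1135|001⟩ + 0.6979|100⟩ - 0.6979|101⟩

H on qubit 2 mixes each pair of kets that differ only in qubit 2: amplitudes (a, b) of (|…0…⟩, |…1…⟩) become ((a + b)/√2, (a − b)/√2). Kets absent from the input have amplitude 0.
(|000⟩, |001⟩): (a, b) = (0, -0.1605) → (-0.1135, 0.1135)
(|100⟩, |101⟩): (a, b) = (0, 0.987) → (0.6979, -0.6979)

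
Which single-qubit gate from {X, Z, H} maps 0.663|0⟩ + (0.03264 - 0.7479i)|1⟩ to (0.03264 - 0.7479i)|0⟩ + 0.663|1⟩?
X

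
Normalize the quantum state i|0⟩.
i|0⟩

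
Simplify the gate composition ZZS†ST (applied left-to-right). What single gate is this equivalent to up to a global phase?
T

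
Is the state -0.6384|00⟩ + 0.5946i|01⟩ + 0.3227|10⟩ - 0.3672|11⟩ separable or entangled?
Entangled

Writing the state as a|00⟩ + b|01⟩ + c|10⟩ + d|11⟩, it is a product state iff ad − bc = 0.
Here (a, b, c, d) = (-0.6384, 0.5946i, 0.3227, -0.3672): ad − bc = (-0.6384)(-0.3672) − (0.5946i)(0.3227) = (0.2344 - 0.1919i) ≠ 0, so the state is entangled.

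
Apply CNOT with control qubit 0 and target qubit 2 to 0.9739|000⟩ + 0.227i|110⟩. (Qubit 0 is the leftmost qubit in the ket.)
0.9739|000⟩ + 0.227i|111⟩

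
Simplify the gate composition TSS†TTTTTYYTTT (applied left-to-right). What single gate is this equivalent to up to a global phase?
T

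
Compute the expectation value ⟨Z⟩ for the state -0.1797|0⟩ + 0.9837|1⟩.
-0.9354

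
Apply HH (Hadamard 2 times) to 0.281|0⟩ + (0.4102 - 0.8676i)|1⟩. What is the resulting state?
0.281|0⟩ + (0.4102 - 0.8676i)|1⟩

H² = I, so an even number of Hadamards cancels: H^2 = I and the state is unchanged.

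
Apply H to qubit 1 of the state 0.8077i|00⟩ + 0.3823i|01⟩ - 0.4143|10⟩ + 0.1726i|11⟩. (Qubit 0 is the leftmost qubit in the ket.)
0.8415i|00⟩ + 0.3008i|01⟩ + (-0.293 + 0.122i)|10⟩ + (-0.293 - 0.122i)|11⟩

H on qubit 1 mixes each pair of kets that differ only in qubit 1: amplitudes (a, b) of (|…0…⟩, |…1…⟩) become ((a + b)/√2, (a − b)/√2). Kets absent from the input have amplitude 0.
(|00⟩, |01⟩): (a, b) = (0.8077i, 0.3823i) → (0.8415i, 0.3008i)
(|10⟩, |11⟩): (a, b) = (-0.4143, 0.1726i) → ((-0.293 + 0.122i), (-0.293 - 0.122i))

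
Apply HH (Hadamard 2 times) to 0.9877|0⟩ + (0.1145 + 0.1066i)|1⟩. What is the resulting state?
0.9877|0⟩ + (0.1145 + 0.1066i)|1⟩

H² = I, so an even number of Hadamards cancels: H^2 = I and the state is unchanged.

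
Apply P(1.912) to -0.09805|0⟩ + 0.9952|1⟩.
-0.09805|0⟩ + (-0.333 + 0.9378i)|1⟩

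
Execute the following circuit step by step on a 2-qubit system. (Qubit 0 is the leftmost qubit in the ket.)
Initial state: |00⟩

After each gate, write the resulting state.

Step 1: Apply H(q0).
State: 1/√2|00⟩ + 1/√2|10⟩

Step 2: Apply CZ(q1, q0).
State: 1/√2|00⟩ + 1/√2|10⟩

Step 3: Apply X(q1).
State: 1/√2|01⟩ + 1/√2|11⟩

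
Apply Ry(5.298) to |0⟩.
-0.8811|0⟩ + 0.4729|1⟩

Ry(5.298) = [[cos(θ/2), −sin(θ/2)], [sin(θ/2), cos(θ/2)]]; θ = 5.298, cos(θ/2) ≈ -0.88111, sin(θ/2) ≈ 0.472912.
With a = amp(|0⟩) = 1 and b = amp(|1⟩) = 0:
new amp(|0⟩) = (-0.88111)·a + (-0.472912)·b = -0.8811
new amp(|1⟩) = (0.472912)·a + (-0.88111)·b = 0.4729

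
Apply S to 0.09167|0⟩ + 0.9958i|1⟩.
0.09167|0⟩ - 0.9958|1⟩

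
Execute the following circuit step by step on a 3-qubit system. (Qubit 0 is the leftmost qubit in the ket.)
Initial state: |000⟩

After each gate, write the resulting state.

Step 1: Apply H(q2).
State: 1/√2|000⟩ + 1/√2|001⟩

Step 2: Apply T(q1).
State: 1/√2|000⟩ + 1/√2|001⟩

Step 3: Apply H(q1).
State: 1/2|000⟩ + 1/2|001⟩ + 1/2|010⟩ + 1/2|011⟩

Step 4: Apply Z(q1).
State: 1/2|000⟩ + 1/2|001⟩ - 1/2|010⟩ - 1/2|011⟩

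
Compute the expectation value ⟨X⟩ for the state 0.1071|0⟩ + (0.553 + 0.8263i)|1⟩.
0.1185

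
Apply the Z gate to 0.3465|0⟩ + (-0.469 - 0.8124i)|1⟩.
0.3465|0⟩ + (0.469 + 0.8124i)|1⟩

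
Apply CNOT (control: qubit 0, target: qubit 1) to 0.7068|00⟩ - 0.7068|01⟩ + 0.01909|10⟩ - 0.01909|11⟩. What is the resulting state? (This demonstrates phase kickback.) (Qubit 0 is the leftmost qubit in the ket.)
0.7068|00⟩ - 0.7068|01⟩ - 0.01909|10⟩ + 0.01909|11⟩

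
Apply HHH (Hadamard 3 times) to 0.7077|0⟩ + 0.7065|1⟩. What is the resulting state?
|0⟩ + 0.0008485|1⟩

H² = I, so H^3 = H: a single Hadamard. With (a, b) = (0.7077, 0.7065), H gives ((a + b)/√2, (a − b)/√2) = (1, 0.0008485).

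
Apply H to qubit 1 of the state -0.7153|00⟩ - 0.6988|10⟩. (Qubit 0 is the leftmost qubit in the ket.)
-0.5058|00⟩ - 0.5058|01⟩ - 0.4941|10⟩ - 0.4941|11⟩

H on qubit 1 mixes each pair of kets that differ only in qubit 1: amplitudes (a, b) of (|…0…⟩, |…1…⟩) become ((a + b)/√2, (a − b)/√2). Kets absent from the input have amplitude 0.
(|00⟩, |01⟩): (a, b) = (-0.7153, 0) → (-0.5058, -0.5058)
(|10⟩, |11⟩): (a, b) = (-0.6988, 0) → (-0.4941, -0.4941)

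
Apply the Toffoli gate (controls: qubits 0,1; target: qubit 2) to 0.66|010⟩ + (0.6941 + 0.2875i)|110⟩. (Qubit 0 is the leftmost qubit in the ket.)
0.66|010⟩ + (0.6941 + 0.2875i)|111⟩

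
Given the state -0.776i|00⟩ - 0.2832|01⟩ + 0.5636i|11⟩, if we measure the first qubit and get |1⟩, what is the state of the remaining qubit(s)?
i|1⟩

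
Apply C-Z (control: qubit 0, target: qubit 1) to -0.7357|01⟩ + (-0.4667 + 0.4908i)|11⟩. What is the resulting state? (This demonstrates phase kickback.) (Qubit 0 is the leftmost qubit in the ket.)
-0.7357|01⟩ + (0.4667 - 0.4908i)|11⟩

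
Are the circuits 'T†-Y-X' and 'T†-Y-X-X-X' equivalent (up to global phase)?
Yes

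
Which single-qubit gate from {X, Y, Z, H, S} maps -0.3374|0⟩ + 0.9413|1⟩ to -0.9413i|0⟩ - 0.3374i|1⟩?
Y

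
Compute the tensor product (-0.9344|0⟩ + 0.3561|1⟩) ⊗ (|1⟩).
-0.9344|01⟩ + 0.3561|11⟩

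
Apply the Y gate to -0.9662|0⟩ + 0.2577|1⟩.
-0.2577i|0⟩ - 0.9662i|1⟩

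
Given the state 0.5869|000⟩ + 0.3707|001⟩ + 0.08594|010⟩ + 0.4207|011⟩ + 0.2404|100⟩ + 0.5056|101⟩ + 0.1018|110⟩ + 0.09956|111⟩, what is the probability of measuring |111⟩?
0.009912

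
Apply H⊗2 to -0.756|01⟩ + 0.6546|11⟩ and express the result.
-0.0507|00⟩ + 0.0507|01⟩ - 0.7053|10⟩ + 0.7053|11⟩

H⊗2 gives amp(|y⟩) = (1/2) Σ_x (−1)^(x·y) amp(|x⟩), where x·y is the number of positions in which both x and y have a 1.
|00⟩: (-0.756 + 0.6546)/2 = -0.0507
|01⟩: (0.756 - 0.6546)/2 = 0.0507
|10⟩: (-0.756 - 0.6546)/2 = -0.7053
|11⟩: (0.756 + 0.6546)/2 = 0.7053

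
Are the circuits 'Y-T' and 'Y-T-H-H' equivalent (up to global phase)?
Yes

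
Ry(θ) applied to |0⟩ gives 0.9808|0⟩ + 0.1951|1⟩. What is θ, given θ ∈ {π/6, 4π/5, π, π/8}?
π/8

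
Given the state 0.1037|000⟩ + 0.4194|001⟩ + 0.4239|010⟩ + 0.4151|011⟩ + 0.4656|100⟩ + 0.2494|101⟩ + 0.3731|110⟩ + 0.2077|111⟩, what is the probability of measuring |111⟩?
0.04314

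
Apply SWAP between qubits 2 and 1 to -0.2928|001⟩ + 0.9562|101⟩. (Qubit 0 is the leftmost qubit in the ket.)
-0.2928|010⟩ + 0.9562|110⟩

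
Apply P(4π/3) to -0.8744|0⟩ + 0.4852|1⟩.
-0.8744|0⟩ + (-0.2426 - 0.4202i)|1⟩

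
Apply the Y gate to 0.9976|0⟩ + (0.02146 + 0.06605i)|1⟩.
(0.06605 - 0.02146i)|0⟩ + 0.9976i|1⟩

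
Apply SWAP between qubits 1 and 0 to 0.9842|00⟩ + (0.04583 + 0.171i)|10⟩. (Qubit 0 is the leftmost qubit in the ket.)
0.9842|00⟩ + (0.04583 + 0.171i)|01⟩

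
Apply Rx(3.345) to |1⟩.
-0.9948i|0⟩ - 0.1015|1⟩

Rx(3.345) = [[cos(θ/2), −i·sin(θ/2)], [−i·sin(θ/2), cos(θ/2)]]; θ = 3.345, cos(θ/2) ≈ -0.101528, sin(θ/2) ≈ 0.994833.
With a = amp(|0⟩) = 0 and b = amp(|1⟩) = 1:
new amp(|0⟩) = (-0.101528)·a + (-0.994833i)·b = -0.9948i
new amp(|1⟩) = (-0.994833i)·a + (-0.101528)·b = -0.1015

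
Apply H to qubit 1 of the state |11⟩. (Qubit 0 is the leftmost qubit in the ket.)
1/√2|10⟩ - 1/√2|11⟩

H on qubit 1 mixes each pair of kets that differ only in qubit 1: amplitudes (a, b) of (|…0…⟩, |…1…⟩) become ((a + b)/√2, (a − b)/√2). Kets absent from the input have amplitude 0.
(|10⟩, |11⟩): (a, b) = (0, 1) → (1/√2, -1/√2)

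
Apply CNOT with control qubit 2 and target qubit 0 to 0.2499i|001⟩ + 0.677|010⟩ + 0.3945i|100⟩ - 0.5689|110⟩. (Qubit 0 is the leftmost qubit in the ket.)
0.677|010⟩ + 0.3945i|100⟩ + 0.2499i|101⟩ - 0.5689|110⟩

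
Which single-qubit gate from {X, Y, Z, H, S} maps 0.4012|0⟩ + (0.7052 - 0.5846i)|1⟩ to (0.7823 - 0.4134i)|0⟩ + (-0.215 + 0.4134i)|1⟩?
H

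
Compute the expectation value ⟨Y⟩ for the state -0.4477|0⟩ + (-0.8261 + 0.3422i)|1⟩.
-0.3064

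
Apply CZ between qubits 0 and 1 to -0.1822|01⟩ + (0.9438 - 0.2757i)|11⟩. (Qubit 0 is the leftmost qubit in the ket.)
-0.1822|01⟩ + (-0.9438 + 0.2757i)|11⟩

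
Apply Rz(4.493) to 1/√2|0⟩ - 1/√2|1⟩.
(-0.4423 - 0.5517i)|0⟩ + (0.4423 - 0.5517i)|1⟩

Rz(4.493) = [[e^(−iθ/2), 0], [0, e^(iθ/2)]] with e^(±iθ/2) = cos(θ/2) ± i·sin(θ/2); θ = 4.493, cos(θ/2) ≈ -0.625447, sin(θ/2) ≈ 0.780267.
With a = amp(|0⟩) = 1/√2 and b = amp(|1⟩) = -1/√2:
new amp(|0⟩) = (-0.625447 - 0.780267i)·a = (-0.4423 - 0.5517i)
new amp(|1⟩) = (-0.625447 + 0.780267i)·b = (0.4423 - 0.5517i)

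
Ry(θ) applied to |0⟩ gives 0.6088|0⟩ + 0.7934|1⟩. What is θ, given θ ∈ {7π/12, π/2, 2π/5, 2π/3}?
7π/12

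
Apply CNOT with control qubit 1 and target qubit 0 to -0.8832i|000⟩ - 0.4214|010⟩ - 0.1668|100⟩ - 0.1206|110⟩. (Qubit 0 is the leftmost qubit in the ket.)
-0.8832i|000⟩ - 0.1206|010⟩ - 0.1668|100⟩ - 0.4214|110⟩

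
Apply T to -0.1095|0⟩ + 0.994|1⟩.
-0.1095|0⟩ + (0.7029 + 0.7029i)|1⟩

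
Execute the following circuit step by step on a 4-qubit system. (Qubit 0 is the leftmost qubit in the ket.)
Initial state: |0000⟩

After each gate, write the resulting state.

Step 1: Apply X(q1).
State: |0100⟩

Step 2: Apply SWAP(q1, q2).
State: |0010⟩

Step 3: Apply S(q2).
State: i|0010⟩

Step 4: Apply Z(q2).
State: -i|0010⟩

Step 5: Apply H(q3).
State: -(1/√2)i|0010⟩ - (1/√2)i|0011⟩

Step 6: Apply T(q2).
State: (1/2 - (1/2)i)|0010⟩ + (1/2 - (1/2)i)|0011⟩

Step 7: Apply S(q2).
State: (1/2 + (1/2)i)|0010⟩ + (1/2 + (1/2)i)|0011⟩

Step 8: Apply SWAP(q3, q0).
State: (1/2 + (1/2)i)|0010⟩ + (1/2 + (1/2)i)|1010⟩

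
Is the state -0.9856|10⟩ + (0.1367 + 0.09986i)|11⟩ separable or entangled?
Separable

Writing the state as a|00⟩ + b|01⟩ + c|10⟩ + d|11⟩, it is a product state iff ad − bc = 0.
Here (a, b, c, d) = (0, 0, -0.9856, (0.1367 + 0.09986i)): ad − bc = (0)(0.1367 + 0.09986i) − (0)(-0.9856) = 0, so the state is separable.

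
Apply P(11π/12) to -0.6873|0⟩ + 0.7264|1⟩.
-0.6873|0⟩ + (-0.7016 + 0.188i)|1⟩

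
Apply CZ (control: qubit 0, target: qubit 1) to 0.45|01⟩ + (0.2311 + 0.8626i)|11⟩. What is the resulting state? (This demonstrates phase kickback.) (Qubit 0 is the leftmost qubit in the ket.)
0.45|01⟩ + (-0.2311 - 0.8626i)|11⟩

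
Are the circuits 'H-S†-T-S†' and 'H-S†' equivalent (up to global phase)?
No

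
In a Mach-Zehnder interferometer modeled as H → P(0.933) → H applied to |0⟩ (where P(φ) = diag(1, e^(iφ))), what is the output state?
(0.7977 + 0.4017i)|0⟩ + (0.2023 - 0.4017i)|1⟩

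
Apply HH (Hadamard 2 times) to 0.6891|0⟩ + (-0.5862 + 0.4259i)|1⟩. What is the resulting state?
0.6891|0⟩ + (-0.5862 + 0.4259i)|1⟩

H² = I, so an even number of Hadamards cancels: H^2 = I and the state is unchanged.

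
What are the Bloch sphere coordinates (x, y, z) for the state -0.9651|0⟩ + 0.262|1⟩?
(-0.5057, 0, 0.8628)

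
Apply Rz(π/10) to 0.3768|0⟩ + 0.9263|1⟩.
(0.3722 - 0.05894i)|0⟩ + (0.9149 + 0.1449i)|1⟩

Rz(π/10) = [[e^(−iθ/2), 0], [0, e^(iθ/2)]] with e^(±iθ/2) = cos(θ/2) ± i·sin(θ/2); θ = π/10, cos(θ/2) ≈ 0.987688, sin(θ/2) ≈ 0.156434.
With a = amp(|0⟩) = 0.3768 and b = amp(|1⟩) = 0.9263:
new amp(|0⟩) = (0.987688 - 0.156434i)·a = (0.3722 - 0.05894i)
new amp(|1⟩) = (0.987688 + 0.156434i)·b = (0.9149 + 0.1449i)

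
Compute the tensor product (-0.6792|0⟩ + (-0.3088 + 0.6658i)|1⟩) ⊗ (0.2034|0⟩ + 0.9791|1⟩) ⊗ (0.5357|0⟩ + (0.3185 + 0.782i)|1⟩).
-0.07401|000⟩ + (-0.044 - 0.108i)|001⟩ - 0.3562|010⟩ + (-0.2118 - 0.52i)|011⟩ + (-0.03365 + 0.07255i)|100⟩ + (-0.1259 - 0.005985i)|101⟩ + (-0.162 + 0.3492i)|110⟩ + (-0.6061 - 0.02881i)|111⟩

amp(|b₁b₂…⟩) = product of the factor amplitudes for bits b₁, b₂, …; only kets whose every factor amplitude is nonzero survive.
|000⟩: (-0.6792)(0.2034)(0.5357) = -0.07401
|001⟩: (-0.6792)(0.2034)(0.3185 + 0.782i) = (-0.044 - 0.108i)
|010⟩: (-0.6792)(0.9791)(0.5357) = -0.3562
|011⟩: (-0.6792)(0.9791)(0.3185 + 0.782i) = (-0.2118 - 0.52i)
|100⟩: (-0.3088 + 0.6658i)(0.2034)(0.5357) = (-0.03365 + 0.07255i)
|101⟩: (-0.3088 + 0.6658i)(0.2034)(0.3185 + 0.782i) = (-0.1259 - 0.005985i)
|110⟩: (-0.3088 + 0.6658i)(0.9791)(0.5357) = (-0.162 + 0.3492i)
|111⟩: (-0.3088 + 0.6658i)(0.9791)(0.3185 + 0.782i) = (-0.6061 - 0.02881i)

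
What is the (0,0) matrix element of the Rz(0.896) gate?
(0.9013 - 0.4332i)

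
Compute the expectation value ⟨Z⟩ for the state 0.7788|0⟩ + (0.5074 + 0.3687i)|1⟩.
0.2131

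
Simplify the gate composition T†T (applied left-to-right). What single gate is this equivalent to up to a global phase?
I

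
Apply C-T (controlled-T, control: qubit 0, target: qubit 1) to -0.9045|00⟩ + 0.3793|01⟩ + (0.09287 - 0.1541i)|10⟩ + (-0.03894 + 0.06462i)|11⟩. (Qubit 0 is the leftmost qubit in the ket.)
-0.9045|00⟩ + 0.3793|01⟩ + (0.09287 - 0.1541i)|10⟩ + (-0.07323 + 0.01816i)|11⟩

C-T leaves the control-|0⟩ kets |00⟩, |01⟩ unchanged and applies T to qubit 1 on the control-|1⟩ pair (|10⟩, |11⟩).
T = [[1, 0], [0, (1/√2 + (1/√2)i)]].
With a = amp(|10⟩) = (0.09287 - 0.1541i) and b = amp(|11⟩) = (-0.03894 + 0.06462i):
new amp(|10⟩) = (1)·a = (0.09287 - 0.1541i)
new amp(|11⟩) = (1/√2 + (1/√2)i)·b = (-0.07323 + 0.01816i)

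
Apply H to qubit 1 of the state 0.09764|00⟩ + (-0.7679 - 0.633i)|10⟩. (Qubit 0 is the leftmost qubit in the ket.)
0.06904|00⟩ + 0.06904|01⟩ + (-0.543 - 0.4476i)|10⟩ + (-0.543 - 0.4476i)|11⟩

H on qubit 1 mixes each pair of kets that differ only in qubit 1: amplitudes (a, b) of (|…0…⟩, |…1…⟩) become ((a + b)/√2, (a − b)/√2). Kets absent from the input have amplitude 0.
(|00⟩, |01⟩): (a, b) = (0.09764, 0) → (0.06904, 0.06904)
(|10⟩, |11⟩): (a, b) = ((-0.7679 - 0.633i), 0) → ((-0.543 - 0.4476i), (-0.543 - 0.4476i))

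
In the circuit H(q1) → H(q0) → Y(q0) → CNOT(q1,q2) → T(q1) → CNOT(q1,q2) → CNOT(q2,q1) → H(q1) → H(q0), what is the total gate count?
9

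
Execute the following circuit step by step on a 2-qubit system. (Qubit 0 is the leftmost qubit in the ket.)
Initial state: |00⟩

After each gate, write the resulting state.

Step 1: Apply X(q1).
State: |01⟩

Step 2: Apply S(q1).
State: i|01⟩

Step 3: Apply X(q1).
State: i|00⟩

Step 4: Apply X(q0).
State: i|10⟩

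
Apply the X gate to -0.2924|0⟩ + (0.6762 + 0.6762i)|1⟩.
(0.6762 + 0.6762i)|0⟩ - 0.2924|1⟩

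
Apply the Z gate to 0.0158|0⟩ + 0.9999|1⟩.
0.0158|0⟩ - 0.9999|1⟩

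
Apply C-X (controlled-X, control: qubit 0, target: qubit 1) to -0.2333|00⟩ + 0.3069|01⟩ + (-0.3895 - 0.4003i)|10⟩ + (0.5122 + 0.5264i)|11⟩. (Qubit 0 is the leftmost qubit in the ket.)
-0.2333|00⟩ + 0.3069|01⟩ + (0.5122 + 0.5264i)|10⟩ + (-0.3895 - 0.4003i)|11⟩

C-X leaves the control-|0⟩ kets |00⟩, |01⟩ unchanged and applies X to qubit 1 on the control-|1⟩ pair (|10⟩, |11⟩).
X = [[0, 1], [1, 0]].
With a = amp(|10⟩) = (-0.3895 - 0.4003i) and b = amp(|11⟩) = (0.5122 + 0.5264i):
new amp(|10⟩) = (1)·b = (0.5122 + 0.5264i)
new amp(|11⟩) = (1)·a = (-0.3895 - 0.4003i)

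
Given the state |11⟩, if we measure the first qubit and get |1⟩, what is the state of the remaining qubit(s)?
|1⟩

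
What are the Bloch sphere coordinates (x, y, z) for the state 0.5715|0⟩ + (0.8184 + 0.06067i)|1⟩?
(0.9354, 0.06935, -0.3468)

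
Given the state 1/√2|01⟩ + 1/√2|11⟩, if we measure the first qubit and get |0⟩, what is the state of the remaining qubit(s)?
|1⟩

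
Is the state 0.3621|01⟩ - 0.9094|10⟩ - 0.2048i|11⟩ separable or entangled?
Entangled

Writing the state as a|00⟩ + b|01⟩ + c|10⟩ + d|11⟩, it is a product state iff ad − bc = 0.
Here (a, b, c, d) = (0, 0.3621, -0.9094, -0.2048i): ad − bc = (0)(-0.2048i) − (0.3621)(-0.9094) = 0.3293 ≠ 0, so the state is entangled.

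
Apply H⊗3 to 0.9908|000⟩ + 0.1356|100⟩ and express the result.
0.3982|000⟩ + 0.3982|001⟩ + 0.3982|010⟩ + 0.3982|011⟩ + 0.3024|100⟩ + 0.3024|101⟩ + 0.3024|110⟩ + 0.3024|111⟩

H⊗3 gives amp(|y⟩) = (1/2√2) Σ_x (−1)^(x·y) amp(|x⟩), where x·y is the number of positions in which both x and y have a 1.
|000⟩: (0.9908 + 0.1356)/(2√2) = 0.3982
|001⟩: (0.9908 + 0.1356)/(2√2) = 0.3982
|010⟩: (0.9908 + 0.1356)/(2√2) = 0.3982
|011⟩: (0.9908 + 0.1356)/(2√2) = 0.3982
|100⟩: (0.9908 - 0.1356)/(2√2) = 0.3024
|101⟩: (0.9908 - 0.1356)/(2√2) = 0.3024
|110⟩: (0.9908 - 0.1356)/(2√2) = 0.3024
|111⟩: (0.9908 - 0.1356)/(2√2) = 0.3024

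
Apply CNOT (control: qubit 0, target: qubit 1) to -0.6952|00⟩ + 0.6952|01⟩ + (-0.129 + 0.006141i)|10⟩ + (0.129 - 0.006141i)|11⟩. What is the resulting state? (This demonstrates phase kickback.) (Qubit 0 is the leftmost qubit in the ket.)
-0.6952|00⟩ + 0.6952|01⟩ + (0.129 - 0.006141i)|10⟩ + (-0.129 + 0.006141i)|11⟩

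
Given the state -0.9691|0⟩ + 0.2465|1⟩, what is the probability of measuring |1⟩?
0.06076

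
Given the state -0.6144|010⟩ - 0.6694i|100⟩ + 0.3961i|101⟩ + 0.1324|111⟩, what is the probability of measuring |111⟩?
0.01753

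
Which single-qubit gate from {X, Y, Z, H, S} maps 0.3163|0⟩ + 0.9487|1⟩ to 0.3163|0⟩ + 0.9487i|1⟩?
S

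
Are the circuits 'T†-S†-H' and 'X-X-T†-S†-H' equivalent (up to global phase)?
Yes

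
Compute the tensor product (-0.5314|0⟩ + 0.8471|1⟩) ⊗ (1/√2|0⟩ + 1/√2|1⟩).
-0.3758|00⟩ - 0.3758|01⟩ + 0.599|10⟩ + 0.599|11⟩

amp(|b₁b₂…⟩) = product of the factor amplitudes for bits b₁, b₂, …; only kets whose every factor amplitude is nonzero survive.
|00⟩: (-0.5314)(1/√2) = -0.3758
|01⟩: (-0.5314)(1/√2) = -0.3758
|10⟩: (0.8471)(1/√2) = 0.599
|11⟩: (0.8471)(1/√2) = 0.599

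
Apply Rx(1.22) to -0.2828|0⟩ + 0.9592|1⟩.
(-0.2318 - 0.5495i)|0⟩ + (0.7862 + 0.162i)|1⟩

Rx(1.22) = [[cos(θ/2), −i·sin(θ/2)], [−i·sin(θ/2), cos(θ/2)]]; θ = 1.22, cos(θ/2) ≈ 0.819648, sin(θ/2) ≈ 0.572867.
With a = amp(|0⟩) = -0.2828 and b = amp(|1⟩) = 0.9592:
new amp(|0⟩) = (0.819648)·a + (-0.572867i)·b = (-0.2318 - 0.5495i)
new amp(|1⟩) = (-0.572867i)·a + (0.819648)·b = (0.7862 + 0.162i)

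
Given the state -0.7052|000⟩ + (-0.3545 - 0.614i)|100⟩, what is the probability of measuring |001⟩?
0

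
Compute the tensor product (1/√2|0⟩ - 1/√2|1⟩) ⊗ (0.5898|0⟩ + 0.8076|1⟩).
0.4171|00⟩ + 0.5711|01⟩ - 0.4171|10⟩ - 0.5711|11⟩

amp(|b₁b₂…⟩) = product of the factor amplitudes for bits b₁, b₂, …; only kets whose every factor amplitude is nonzero survive.
|00⟩: (1/√2)(0.5898) = 0.4171
|01⟩: (1/√2)(0.8076) = 0.5711
|10⟩: (-1/√2)(0.5898) = -0.4171
|11⟩: (-1/√2)(0.8076) = -0.5711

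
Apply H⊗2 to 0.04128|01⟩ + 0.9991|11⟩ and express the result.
0.5202|00⟩ - 0.5202|01⟩ - 0.4789|10⟩ + 0.4789|11⟩

H⊗2 gives amp(|y⟩) = (1/2) Σ_x (−1)^(x·y) amp(|x⟩), where x·y is the number of positions in which both x and y have a 1.
|00⟩: (0.04128 + 0.9991)/2 = 0.5202
|01⟩: (-0.04128 - 0.9991)/2 = -0.5202
|10⟩: (0.04128 - 0.9991)/2 = -0.4789
|11⟩: (-0.04128 + 0.9991)/2 = 0.4789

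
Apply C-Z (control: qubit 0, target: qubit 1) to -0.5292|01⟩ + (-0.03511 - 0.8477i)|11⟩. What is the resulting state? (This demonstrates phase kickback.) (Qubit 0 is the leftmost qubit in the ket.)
-0.5292|01⟩ + (0.03511 + 0.8477i)|11⟩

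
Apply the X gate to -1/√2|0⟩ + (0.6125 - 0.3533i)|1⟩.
(0.6125 - 0.3533i)|0⟩ - 1/√2|1⟩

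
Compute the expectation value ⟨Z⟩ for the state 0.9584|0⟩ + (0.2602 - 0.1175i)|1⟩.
0.837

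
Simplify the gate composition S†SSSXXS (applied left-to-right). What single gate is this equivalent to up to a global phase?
S†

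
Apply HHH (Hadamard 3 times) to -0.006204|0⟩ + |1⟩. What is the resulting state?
0.7027|0⟩ - 0.7115|1⟩

H² = I, so H^3 = H: a single Hadamard. With (a, b) = (-0.006204, 1), H gives ((a + b)/√2, (a − b)/√2) = (0.7027, -0.7115).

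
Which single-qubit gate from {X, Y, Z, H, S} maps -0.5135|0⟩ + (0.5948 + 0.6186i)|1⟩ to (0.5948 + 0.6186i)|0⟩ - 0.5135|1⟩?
X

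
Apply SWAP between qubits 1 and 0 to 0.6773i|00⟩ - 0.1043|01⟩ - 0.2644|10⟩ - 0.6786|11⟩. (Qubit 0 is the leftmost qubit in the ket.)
0.6773i|00⟩ - 0.2644|01⟩ - 0.1043|10⟩ - 0.6786|11⟩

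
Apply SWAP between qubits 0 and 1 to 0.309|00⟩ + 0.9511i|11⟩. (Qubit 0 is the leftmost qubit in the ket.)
0.309|00⟩ + 0.9511i|11⟩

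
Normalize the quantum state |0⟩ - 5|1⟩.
0.1961|0⟩ - 0.9806|1⟩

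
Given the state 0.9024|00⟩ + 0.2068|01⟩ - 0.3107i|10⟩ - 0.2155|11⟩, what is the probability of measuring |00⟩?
0.8143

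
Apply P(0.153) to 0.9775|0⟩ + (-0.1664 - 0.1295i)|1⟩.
0.9775|0⟩ + (-0.1447 - 0.1533i)|1⟩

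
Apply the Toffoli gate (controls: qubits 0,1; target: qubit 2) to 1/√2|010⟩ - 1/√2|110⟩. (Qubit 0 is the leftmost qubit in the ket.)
1/√2|010⟩ - 1/√2|111⟩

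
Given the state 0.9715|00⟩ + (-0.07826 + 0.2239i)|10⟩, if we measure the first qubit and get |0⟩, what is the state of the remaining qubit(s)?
|0⟩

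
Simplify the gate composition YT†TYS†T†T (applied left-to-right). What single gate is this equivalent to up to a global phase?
S†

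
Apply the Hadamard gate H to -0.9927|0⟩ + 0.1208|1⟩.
-0.6165|0⟩ - 0.7874|1⟩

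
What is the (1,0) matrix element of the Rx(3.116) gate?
-0.9999i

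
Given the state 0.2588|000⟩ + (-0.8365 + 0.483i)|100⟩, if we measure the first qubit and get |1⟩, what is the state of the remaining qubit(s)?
(-0.866 + 0.5i)|00⟩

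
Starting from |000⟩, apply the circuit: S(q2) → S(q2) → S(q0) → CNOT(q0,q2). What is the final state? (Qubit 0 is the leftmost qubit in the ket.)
|000⟩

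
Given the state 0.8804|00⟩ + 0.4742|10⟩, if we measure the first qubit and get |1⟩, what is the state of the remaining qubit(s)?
|0⟩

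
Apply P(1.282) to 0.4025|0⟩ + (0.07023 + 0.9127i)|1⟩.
0.4025|0⟩ + (-0.8549 + 0.3273i)|1⟩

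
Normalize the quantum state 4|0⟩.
|0⟩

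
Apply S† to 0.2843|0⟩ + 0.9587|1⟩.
0.2843|0⟩ - 0.9587i|1⟩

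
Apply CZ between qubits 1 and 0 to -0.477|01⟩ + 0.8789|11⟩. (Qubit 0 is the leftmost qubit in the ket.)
-0.477|01⟩ - 0.8789|11⟩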